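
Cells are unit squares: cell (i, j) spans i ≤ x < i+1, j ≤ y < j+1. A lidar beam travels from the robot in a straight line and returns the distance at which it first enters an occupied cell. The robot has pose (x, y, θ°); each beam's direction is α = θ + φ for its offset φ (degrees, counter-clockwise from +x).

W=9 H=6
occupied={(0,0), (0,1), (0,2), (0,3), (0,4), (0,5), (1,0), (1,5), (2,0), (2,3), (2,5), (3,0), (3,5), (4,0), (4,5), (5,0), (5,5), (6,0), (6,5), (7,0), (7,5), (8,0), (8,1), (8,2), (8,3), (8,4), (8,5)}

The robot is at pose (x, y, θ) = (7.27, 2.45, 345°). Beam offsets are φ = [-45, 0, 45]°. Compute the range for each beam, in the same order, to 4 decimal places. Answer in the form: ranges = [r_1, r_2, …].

ranges = [1.4600, 0.7558, 0.8429]

beam 1: φ=-45°, α=300°
  direction (0.5000, -0.8660); cell (7,2); t to first gridline: x 1.4600, y 0.5196 (then +2.0000 / +1.1547)
    (7,1) via y @ 0.5196
    (8,1) via x @ 1.4600  # hit
  → r_1 = 1.4600
beam 2: φ=0°, α=345°
  direction (0.9659, -0.2588); cell (7,2); t to first gridline: x 0.7558, y 1.7387 (then +1.0353 / +3.8637)
    (8,2) via x @ 0.7558  # hit
  → r_2 = 0.7558
beam 3: φ=45°, α=30°
  direction (0.8660, 0.5000); cell (7,2); t to first gridline: x 0.8429, y 1.1000 (then +1.1547 / +2.0000)
    (8,2) via x @ 0.8429  # hit
  → r_3 = 0.8429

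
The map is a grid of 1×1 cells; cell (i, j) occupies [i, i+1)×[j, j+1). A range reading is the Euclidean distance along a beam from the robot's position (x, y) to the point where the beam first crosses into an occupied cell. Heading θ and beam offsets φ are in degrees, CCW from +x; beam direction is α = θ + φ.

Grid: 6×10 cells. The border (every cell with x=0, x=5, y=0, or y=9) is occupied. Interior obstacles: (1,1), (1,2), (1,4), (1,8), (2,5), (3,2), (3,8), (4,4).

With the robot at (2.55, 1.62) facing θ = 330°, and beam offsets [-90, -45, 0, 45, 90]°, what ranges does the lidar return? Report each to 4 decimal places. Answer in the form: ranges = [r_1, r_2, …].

ranges = [0.7159, 0.6419, 1.2400, 1.4682, 0.9000]

beam 1: φ=-90°, α=240°
  cosα=-0.5000 sinα=-0.8660 | (2,1) | tMaxX 1.1000 tMaxY 0.7159 | tΔX 2.0000 tΔY 1.1547
    t=0.7159 [y] (2,0) — stop
  → r_1 = 0.7159
beam 2: φ=-45°, α=285°
  cosα=0.2588 sinα=-0.9659 | (2,1) | tMaxX 1.7387 tMaxY 0.6419 | tΔX 3.8637 tΔY 1.0353
    t=0.6419 [y] (2,0) — stop
  → r_2 = 0.6419
beam 3: φ=0°, α=330°
  cosα=0.8660 sinα=-0.5000 | (2,1) | tMaxX 0.5196 tMaxY 1.2400 | tΔX 1.1547 tΔY 2.0000
    t=0.5196 [x] (3,1)
    t=1.2400 [y] (3,0) — stop
  → r_3 = 1.2400
beam 4: φ=45°, α=15°
  cosα=0.9659 sinα=0.2588 | (2,1) | tMaxX 0.4659 tMaxY 1.4682 | tΔX 1.0353 tΔY 3.8637
    t=0.4659 [x] (3,1)
    t=1.4682 [y] (3,2) — stop
  → r_4 = 1.4682
beam 5: φ=90°, α=60°
  cosα=0.5000 sinα=0.8660 | (2,1) | tMaxX 0.9000 tMaxY 0.4388 | tΔX 2.0000 tΔY 1.1547
    t=0.4388 [y] (2,2)
    t=0.9000 [x] (3,2) — stop
  → r_5 = 0.9000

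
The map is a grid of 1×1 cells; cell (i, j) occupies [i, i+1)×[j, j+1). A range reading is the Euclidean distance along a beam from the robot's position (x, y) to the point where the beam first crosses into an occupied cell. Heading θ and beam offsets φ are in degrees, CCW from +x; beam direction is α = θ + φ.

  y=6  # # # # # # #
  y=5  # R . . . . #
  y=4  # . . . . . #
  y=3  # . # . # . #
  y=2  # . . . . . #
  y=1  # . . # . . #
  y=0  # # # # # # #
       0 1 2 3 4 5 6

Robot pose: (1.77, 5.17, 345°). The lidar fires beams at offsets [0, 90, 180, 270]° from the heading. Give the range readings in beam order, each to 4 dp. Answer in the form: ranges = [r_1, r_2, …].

beam 1: φ=0°, α=345°
  cosα=0.9659 sinα=-0.2588 | (1,5) | tMaxX 0.2381 tMaxY 0.6568 | tΔX 1.0353 tΔY 3.8637
    t=0.2381 [x] (2,5)
    t=0.6568 [y] (2,4)
    t=1.2734 [x] (3,4)
    t=2.3087 [x] (4,4)
    t=3.3439 [x] (5,4)
    t=4.3792 [x] (6,4) — stop
  → r_1 = 4.3792
beam 2: φ=90°, α=75°
  cosα=0.2588 sinα=0.9659 | (1,5) | tMaxX 0.8887 tMaxY 0.8593 | tΔX 3.8637 tΔY 1.0353
    t=0.8593 [y] (1,6) — stop
  → r_2 = 0.8593
beam 3: φ=180°, α=165°
  cosα=-0.9659 sinα=0.2588 | (1,5) | tMaxX 0.7972 tMaxY 3.2069 | tΔX 1.0353 tΔY 3.8637
    t=0.7972 [x] (0,5) — stop
  → r_3 = 0.7972
beam 4: φ=270°, α=255°
  cosα=-0.2588 sinα=-0.9659 | (1,5) | tMaxX 2.9751 tMaxY 0.1760 | tΔX 3.8637 tΔY 1.0353
    t=0.1760 [y] (1,4)
    t=1.2113 [y] (1,3)
    t=2.2465 [y] (1,2)
    t=2.9751 [x] (0,2) — stop
  → r_4 = 2.9751

ranges = [4.3792, 0.8593, 0.7972, 2.9751]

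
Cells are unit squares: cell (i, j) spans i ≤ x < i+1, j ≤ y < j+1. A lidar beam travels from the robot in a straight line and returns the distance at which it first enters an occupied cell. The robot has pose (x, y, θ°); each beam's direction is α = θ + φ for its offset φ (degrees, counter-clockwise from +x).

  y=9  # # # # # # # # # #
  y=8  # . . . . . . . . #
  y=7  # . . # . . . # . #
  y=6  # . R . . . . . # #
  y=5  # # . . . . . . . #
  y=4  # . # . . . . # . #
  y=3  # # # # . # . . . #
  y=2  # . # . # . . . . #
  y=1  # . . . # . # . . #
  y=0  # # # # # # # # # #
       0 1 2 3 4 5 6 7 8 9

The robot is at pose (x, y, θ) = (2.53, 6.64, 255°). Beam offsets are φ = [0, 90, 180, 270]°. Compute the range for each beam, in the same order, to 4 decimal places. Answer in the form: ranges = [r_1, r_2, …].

beam 1: φ=0°, α=255°
  d=(-0.2588,-0.9659)  start (2,6)  tX=2.0478 tY=0.6626  stride 1/|dx|=3.8637 1/|dy|=1.0353
    cross y-line → (2,5), t=0.6626
    cross y-line → (2,4), t=1.6979 (wall)
  → r_1 = 1.6979
beam 2: φ=90°, α=345°
  d=(0.9659,-0.2588)  start (2,6)  tX=0.4866 tY=2.4728  stride 1/|dx|=1.0353 1/|dy|=3.8637
    cross x-line → (3,6), t=0.4866
    cross x-line → (4,6), t=1.5219
    cross y-line → (4,5), t=2.4728
    cross x-line → (5,5), t=2.5571
    cross x-line → (6,5), t=3.5924
    cross x-line → (7,5), t=4.6277
    cross x-line → (8,5), t=5.6630
    cross y-line → (8,4), t=6.3365
    cross x-line → (9,4), t=6.6982 (wall)
  → r_2 = 6.6982
beam 3: φ=180°, α=75°
  d=(0.2588,0.9659)  start (2,6)  tX=1.8159 tY=0.3727  stride 1/|dx|=3.8637 1/|dy|=1.0353
    cross y-line → (2,7), t=0.3727
    cross y-line → (2,8), t=1.4080
    cross x-line → (3,8), t=1.8159
    cross y-line → (3,9), t=2.4433 (wall)
  → r_3 = 2.4433
beam 4: φ=270°, α=165°
  d=(-0.9659,0.2588)  start (2,6)  tX=0.5487 tY=1.3909  stride 1/|dx|=1.0353 1/|dy|=3.8637
    cross x-line → (1,6), t=0.5487
    cross y-line → (1,7), t=1.3909
    cross x-line → (0,7), t=1.5840 (wall)
  → r_4 = 1.5840

ranges = [1.6979, 6.6982, 2.4433, 1.5840]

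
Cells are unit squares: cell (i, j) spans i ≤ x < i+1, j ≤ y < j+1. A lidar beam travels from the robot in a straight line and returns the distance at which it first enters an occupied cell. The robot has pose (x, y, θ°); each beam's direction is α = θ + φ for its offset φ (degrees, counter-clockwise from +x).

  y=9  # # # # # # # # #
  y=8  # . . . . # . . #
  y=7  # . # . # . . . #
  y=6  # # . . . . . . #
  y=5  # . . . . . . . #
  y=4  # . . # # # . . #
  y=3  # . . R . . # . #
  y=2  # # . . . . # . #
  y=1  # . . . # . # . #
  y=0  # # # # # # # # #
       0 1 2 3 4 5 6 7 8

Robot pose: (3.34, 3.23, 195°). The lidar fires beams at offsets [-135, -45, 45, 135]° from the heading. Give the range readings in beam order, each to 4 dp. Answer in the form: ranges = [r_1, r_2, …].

ranges = [0.8891, 2.7020, 2.5750, 3.0715]

beam 1: φ=-135°, α=60°
  d=(0.5000,0.8660)  start (3,3)  tX=1.3200 tY=0.8891  stride 1/|dx|=2.0000 1/|dy|=1.1547
    cross y-line → (3,4), t=0.8891 (wall)
  → r_1 = 0.8891
beam 2: φ=-45°, α=150°
  d=(-0.8660,0.5000)  start (3,3)  tX=0.3926 tY=1.5400  stride 1/|dx|=1.1547 1/|dy|=2.0000
    cross x-line → (2,3), t=0.3926
    cross y-line → (2,4), t=1.5400
    cross x-line → (1,4), t=1.5473
    cross x-line → (0,4), t=2.7020 (wall)
  → r_2 = 2.7020
beam 3: φ=45°, α=240°
  d=(-0.5000,-0.8660)  start (3,3)  tX=0.6800 tY=0.2656  stride 1/|dx|=2.0000 1/|dy|=1.1547
    cross y-line → (3,2), t=0.2656
    cross x-line → (2,2), t=0.6800
    cross y-line → (2,1), t=1.4203
    cross y-line → (2,0), t=2.5750 (wall)
  → r_3 = 2.5750
beam 4: φ=135°, α=330°
  d=(0.8660,-0.5000)  start (3,3)  tX=0.7621 tY=0.4600  stride 1/|dx|=1.1547 1/|dy|=2.0000
    cross y-line → (3,2), t=0.4600
    cross x-line → (4,2), t=0.7621
    cross x-line → (5,2), t=1.9168
    cross y-line → (5,1), t=2.4600
    cross x-line → (6,1), t=3.0715 (wall)
  → r_4 = 3.0715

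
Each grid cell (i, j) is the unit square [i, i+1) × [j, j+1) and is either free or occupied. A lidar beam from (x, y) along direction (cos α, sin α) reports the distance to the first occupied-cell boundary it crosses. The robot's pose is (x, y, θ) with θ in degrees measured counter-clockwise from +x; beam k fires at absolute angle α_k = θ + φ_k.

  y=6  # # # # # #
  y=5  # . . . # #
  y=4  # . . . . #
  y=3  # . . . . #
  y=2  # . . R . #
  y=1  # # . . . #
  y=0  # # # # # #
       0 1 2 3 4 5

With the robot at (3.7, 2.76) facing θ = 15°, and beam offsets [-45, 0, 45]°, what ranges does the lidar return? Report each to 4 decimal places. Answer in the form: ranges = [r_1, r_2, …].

beam 1: φ=-45°, α=330°
  d=(0.8660,-0.5000)  start (3,2)  tX=0.3464 tY=1.5200  stride 1/|dx|=1.1547 1/|dy|=2.0000
    cross x-line → (4,2), t=0.3464
    cross x-line → (5,2), t=1.5011 (wall)
  → r_1 = 1.5011
beam 2: φ=0°, α=15°
  d=(0.9659,0.2588)  start (3,2)  tX=0.3106 tY=0.9273  stride 1/|dx|=1.0353 1/|dy|=3.8637
    cross x-line → (4,2), t=0.3106
    cross y-line → (4,3), t=0.9273
    cross x-line → (5,3), t=1.3459 (wall)
  → r_2 = 1.3459
beam 3: φ=45°, α=60°
  d=(0.5000,0.8660)  start (3,2)  tX=0.6000 tY=0.2771  stride 1/|dx|=2.0000 1/|dy|=1.1547
    cross y-line → (3,3), t=0.2771
    cross x-line → (4,3), t=0.6000
    cross y-line → (4,4), t=1.4318
    cross y-line → (4,5), t=2.5865 (wall)
  → r_3 = 2.5865

ranges = [1.5011, 1.3459, 2.5865]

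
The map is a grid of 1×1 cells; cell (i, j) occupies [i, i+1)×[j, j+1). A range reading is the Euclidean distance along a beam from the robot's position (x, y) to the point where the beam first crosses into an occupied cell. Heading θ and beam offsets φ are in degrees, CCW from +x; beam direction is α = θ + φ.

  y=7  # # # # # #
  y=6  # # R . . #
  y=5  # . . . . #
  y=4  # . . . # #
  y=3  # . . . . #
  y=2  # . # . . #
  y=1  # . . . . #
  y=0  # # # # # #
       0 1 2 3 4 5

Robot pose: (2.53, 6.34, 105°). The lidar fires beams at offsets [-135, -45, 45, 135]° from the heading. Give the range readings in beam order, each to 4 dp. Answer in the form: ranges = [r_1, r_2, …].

ranges = [2.6800, 0.7621, 0.6120, 3.0600]

beam 1: φ=-135°, α=330°
  direction (0.8660, -0.5000); cell (2,6); t to first gridline: x 0.5427, y 0.6800 (then +1.1547 / +2.0000)
    (3,6) via x @ 0.5427
    (3,5) via y @ 0.6800
    (4,5) via x @ 1.6974
    (4,4) via y @ 2.6800  # hit
  → r_1 = 2.6800
beam 2: φ=-45°, α=60°
  direction (0.5000, 0.8660); cell (2,6); t to first gridline: x 0.9400, y 0.7621 (then +2.0000 / +1.1547)
    (2,7) via y @ 0.7621  # hit
  → r_2 = 0.7621
beam 3: φ=45°, α=150°
  direction (-0.8660, 0.5000); cell (2,6); t to first gridline: x 0.6120, y 1.3200 (then +1.1547 / +2.0000)
    (1,6) via x @ 0.6120  # hit
  → r_3 = 0.6120
beam 4: φ=135°, α=240°
  direction (-0.5000, -0.8660); cell (2,6); t to first gridline: x 1.0600, y 0.3926 (then +2.0000 / +1.1547)
    (2,5) via y @ 0.3926
    (1,5) via x @ 1.0600
    (1,4) via y @ 1.5473
    (1,3) via y @ 2.7020
    (0,3) via x @ 3.0600  # hit
  → r_4 = 3.0600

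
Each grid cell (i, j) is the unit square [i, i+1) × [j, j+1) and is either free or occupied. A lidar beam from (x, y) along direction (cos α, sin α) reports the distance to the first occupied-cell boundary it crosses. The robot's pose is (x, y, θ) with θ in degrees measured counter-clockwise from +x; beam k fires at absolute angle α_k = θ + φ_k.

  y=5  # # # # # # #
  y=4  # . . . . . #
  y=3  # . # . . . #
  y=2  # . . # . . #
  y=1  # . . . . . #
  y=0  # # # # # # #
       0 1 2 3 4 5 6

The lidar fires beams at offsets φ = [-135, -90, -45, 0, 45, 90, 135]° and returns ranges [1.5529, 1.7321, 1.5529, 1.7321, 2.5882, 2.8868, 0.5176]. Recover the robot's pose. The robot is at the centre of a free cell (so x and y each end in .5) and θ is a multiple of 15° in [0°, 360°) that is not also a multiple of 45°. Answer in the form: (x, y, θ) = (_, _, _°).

(x, y, θ) = (4.5, 2.5, 30°)

Enumerate (i+0.5, j+0.5, θ) over the 18 free cells and 16 admissible headings. For each, cast all 7 beams and compare to the given ranges.
  (3.5, 3.5, 120°): beam 1 = 2.5882 ≠ 1.5529 ✗
  (4.5, 1.5, 120°): beam 3 = 3.6235 ≠ 1.5529 ✗
  (1.5, 1.5, 120°): beam 1 = 1.9319 ≠ 1.5529 ✗
  (3.5, 1.5, 165°): beam 1 = 2.8868 ≠ 1.5529 ✗
  (4.5, 3.5, 15°): beam 1 = 1.0000 ≠ 1.5529 ✗
  …
  (4.5, 2.5, 30°): r_1=1.5529, r_2=1.7321, r_3=1.5529, r_4=1.7321, r_5=2.5882, r_6=2.8868, r_7=0.5176 — all match ✓
Unique over the lattice → pose = (4.5, 2.5, 30°).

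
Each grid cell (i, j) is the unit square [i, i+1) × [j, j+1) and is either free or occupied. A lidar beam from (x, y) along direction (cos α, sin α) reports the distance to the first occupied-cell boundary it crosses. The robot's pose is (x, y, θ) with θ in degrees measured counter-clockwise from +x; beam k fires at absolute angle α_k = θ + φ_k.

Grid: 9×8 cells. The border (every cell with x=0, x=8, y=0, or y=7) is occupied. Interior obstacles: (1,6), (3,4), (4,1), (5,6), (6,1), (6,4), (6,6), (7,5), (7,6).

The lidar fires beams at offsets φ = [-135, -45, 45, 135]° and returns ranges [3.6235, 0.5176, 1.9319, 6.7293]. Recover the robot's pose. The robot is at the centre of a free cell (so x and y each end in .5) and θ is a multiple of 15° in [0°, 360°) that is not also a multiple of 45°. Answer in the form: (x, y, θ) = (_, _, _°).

(x, y, θ) = (1.5, 3.5, 210°)

The pose lattice has 33·16 = 528 candidates. Test each by forward raycasting.
  (5.5, 2.5, 330°): beam 1 = 4.6587 ≠ 3.6235 ✗
  (5.5, 3.5, 210°): beam 1 = 2.5882 ≠ 3.6235 ✗
  (6.5, 3.5, 240°): beam 1 = 0.5176 ≠ 3.6235 ✗
  (6.5, 2.5, 120°): beam 1 = 1.5529 ≠ 3.6235 ✗
  …
  (1.5, 3.5, 210°): r_1=3.6235, r_2=0.5176, r_3=1.9319, r_4=6.7293 — all match ✓
Only this pose fits every beam.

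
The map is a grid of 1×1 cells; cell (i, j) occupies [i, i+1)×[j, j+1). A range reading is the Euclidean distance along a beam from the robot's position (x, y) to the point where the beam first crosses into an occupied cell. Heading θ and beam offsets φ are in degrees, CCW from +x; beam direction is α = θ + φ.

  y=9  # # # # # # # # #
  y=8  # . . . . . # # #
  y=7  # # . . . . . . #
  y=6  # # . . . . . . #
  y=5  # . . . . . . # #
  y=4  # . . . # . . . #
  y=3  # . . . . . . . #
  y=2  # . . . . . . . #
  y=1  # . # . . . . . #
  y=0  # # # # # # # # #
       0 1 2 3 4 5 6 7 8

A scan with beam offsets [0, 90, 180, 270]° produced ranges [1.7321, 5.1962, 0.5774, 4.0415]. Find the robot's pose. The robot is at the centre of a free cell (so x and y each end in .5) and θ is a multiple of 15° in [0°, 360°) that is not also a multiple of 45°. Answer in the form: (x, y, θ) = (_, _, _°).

Candidates: 49 free-cell centres × 16 headings = 784 poses. Raycast each; keep the one whose scan matches to 4 dp.
  (5.5, 8.5, 285°): beam 1 = 7.7646 ≠ 1.7321 ✗
  (2.5, 3.5, 240°): beam 1 = 2.8868 ≠ 1.7321 ✗
  (2.5, 5.5, 210°): beam 3 = 5.0000 ≠ 0.5774 ✗
  (3.5, 5.5, 195°): beam 1 = 2.5882 ≠ 1.7321 ✗
  …
  (5.5, 4.5, 30°): r_1=1.7321, r_2=5.1962, r_3=0.5774, r_4=4.0415 — all match ✓
No second candidate reproduces the full scan.

(x, y, θ) = (5.5, 4.5, 30°)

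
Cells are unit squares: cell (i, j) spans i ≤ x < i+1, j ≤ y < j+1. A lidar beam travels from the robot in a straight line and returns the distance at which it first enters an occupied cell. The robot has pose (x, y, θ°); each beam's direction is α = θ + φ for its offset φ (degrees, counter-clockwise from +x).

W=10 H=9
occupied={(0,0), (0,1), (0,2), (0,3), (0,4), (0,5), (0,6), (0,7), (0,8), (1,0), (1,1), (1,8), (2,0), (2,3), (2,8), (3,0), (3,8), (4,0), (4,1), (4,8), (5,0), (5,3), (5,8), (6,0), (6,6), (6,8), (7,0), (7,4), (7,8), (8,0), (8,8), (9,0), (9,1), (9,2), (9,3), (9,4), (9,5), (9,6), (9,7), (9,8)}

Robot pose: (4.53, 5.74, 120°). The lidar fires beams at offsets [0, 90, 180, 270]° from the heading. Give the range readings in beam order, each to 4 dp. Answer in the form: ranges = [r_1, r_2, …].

ranges = [2.6096, 4.0761, 2.0092, 1.6974]

beam 1: φ=0°, α=120°
  cosα=-0.5000 sinα=0.8660 | (4,5) | tMaxX 1.0600 tMaxY 0.3002 | tΔX 2.0000 tΔY 1.1547
    t=0.3002 [y] (4,6)
    t=1.0600 [x] (3,6)
    t=1.4549 [y] (3,7)
    t=2.6096 [y] (3,8) — stop
  → r_1 = 2.6096
beam 2: φ=90°, α=210°
  cosα=-0.8660 sinα=-0.5000 | (4,5) | tMaxX 0.6120 tMaxY 1.4800 | tΔX 1.1547 tΔY 2.0000
    t=0.6120 [x] (3,5)
    t=1.4800 [y] (3,4)
    t=1.7667 [x] (2,4)
    t=2.9214 [x] (1,4)
    t=3.4800 [y] (1,3)
    t=4.0761 [x] (0,3) — stop
  → r_2 = 4.0761
beam 3: φ=180°, α=300°
  cosα=0.5000 sinα=-0.8660 | (4,5) | tMaxX 0.9400 tMaxY 0.8545 | tΔX 2.0000 tΔY 1.1547
    t=0.8545 [y] (4,4)
    t=0.9400 [x] (5,4)
    t=2.0092 [y] (5,3) — stop
  → r_3 = 2.0092
beam 4: φ=270°, α=30°
  cosα=0.8660 sinα=0.5000 | (4,5) | tMaxX 0.5427 tMaxY 0.5200 | tΔX 1.1547 tΔY 2.0000
    t=0.5200 [y] (4,6)
    t=0.5427 [x] (5,6)
    t=1.6974 [x] (6,6) — stop
  → r_4 = 1.6974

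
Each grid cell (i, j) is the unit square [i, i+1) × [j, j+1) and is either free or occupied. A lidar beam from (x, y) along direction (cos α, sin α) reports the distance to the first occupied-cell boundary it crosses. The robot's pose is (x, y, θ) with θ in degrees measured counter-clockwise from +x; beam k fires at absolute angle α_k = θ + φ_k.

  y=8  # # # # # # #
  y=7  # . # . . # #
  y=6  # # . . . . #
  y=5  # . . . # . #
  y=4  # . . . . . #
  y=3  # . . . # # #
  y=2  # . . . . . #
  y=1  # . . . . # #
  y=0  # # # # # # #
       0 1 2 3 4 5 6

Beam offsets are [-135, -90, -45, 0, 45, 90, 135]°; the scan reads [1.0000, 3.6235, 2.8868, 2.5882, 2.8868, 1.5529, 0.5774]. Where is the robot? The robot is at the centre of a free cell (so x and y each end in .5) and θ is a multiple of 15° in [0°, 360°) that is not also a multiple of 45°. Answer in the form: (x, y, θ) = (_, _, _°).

(x, y, θ) = (1.5, 4.5, 15°)

Candidates: 28 free-cell centres × 16 headings = 448 poses. Raycast each; keep the one whose scan matches to 4 dp.
  (3.5, 5.5, 60°): beam 1 = 1.9319 ≠ 1.0000 ✗
  (2.5, 3.5, 255°): beam 1 = 2.8868 ≠ 1.0000 ✗
  (1.5, 1.5, 60°): beam 1 = 0.5176 ≠ 1.0000 ✗
  (1.5, 2.5, 285°): beam 1 = 0.5774 ≠ 1.0000 ✗
  …
  (1.5, 4.5, 15°): r_1=1.0000, r_2=3.6235, r_3=2.8868, r_4=2.5882, r_5=2.8868, r_6=1.5529, r_7=0.5774 — all match ✓
Unique over the lattice → pose = (1.5, 4.5, 15°).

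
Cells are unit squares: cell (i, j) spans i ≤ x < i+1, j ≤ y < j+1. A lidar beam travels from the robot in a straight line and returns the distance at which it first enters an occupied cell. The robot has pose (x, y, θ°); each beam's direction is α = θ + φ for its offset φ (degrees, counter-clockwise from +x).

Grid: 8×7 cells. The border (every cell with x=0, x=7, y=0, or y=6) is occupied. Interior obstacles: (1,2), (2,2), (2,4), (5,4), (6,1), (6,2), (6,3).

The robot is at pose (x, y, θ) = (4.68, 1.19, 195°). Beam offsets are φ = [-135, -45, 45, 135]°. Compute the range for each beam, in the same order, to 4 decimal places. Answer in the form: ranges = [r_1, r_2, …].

ranges = [2.6400, 1.9399, 0.2194, 0.3800]

beam 1: φ=-135°, α=60°
  direction (0.5000, 0.8660); cell (4,1); t to first gridline: x 0.6400, y 0.9353 (then +2.0000 / +1.1547)
    (5,1) via x @ 0.6400
    (5,2) via y @ 0.9353
    (5,3) via y @ 2.0900
    (6,3) via x @ 2.6400  # hit
  → r_1 = 2.6400
beam 2: φ=-45°, α=150°
  direction (-0.8660, 0.5000); cell (4,1); t to first gridline: x 0.7852, y 1.6200 (then +1.1547 / +2.0000)
    (3,1) via x @ 0.7852
    (3,2) via y @ 1.6200
    (2,2) via x @ 1.9399  # hit
  → r_2 = 1.9399
beam 3: φ=45°, α=240°
  direction (-0.5000, -0.8660); cell (4,1); t to first gridline: x 1.3600, y 0.2194 (then +2.0000 / +1.1547)
    (4,0) via y @ 0.2194  # hit
  → r_3 = 0.2194
beam 4: φ=135°, α=330°
  direction (0.8660, -0.5000); cell (4,1); t to first gridline: x 0.3695, y 0.3800 (then +1.1547 / +2.0000)
    (5,1) via x @ 0.3695
    (5,0) via y @ 0.3800  # hit
  → r_4 = 0.3800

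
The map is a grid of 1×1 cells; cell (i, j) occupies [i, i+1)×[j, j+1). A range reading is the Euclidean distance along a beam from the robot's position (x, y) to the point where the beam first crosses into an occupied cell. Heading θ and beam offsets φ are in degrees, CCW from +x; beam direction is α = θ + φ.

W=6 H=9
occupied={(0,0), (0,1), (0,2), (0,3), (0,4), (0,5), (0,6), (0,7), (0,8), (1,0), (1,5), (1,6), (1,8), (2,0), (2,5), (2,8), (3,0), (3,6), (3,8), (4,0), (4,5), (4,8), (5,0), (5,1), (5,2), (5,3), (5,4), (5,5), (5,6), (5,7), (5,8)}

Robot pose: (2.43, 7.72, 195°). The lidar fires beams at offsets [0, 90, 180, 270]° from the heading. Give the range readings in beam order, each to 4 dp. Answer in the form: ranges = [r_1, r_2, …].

ranges = [1.4804, 1.7807, 1.0818, 0.2899]

beam 1: φ=0°, α=195°
  d=(-0.9659,-0.2588)  start (2,7)  tX=0.4452 tY=2.7819  stride 1/|dx|=1.0353 1/|dy|=3.8637
    cross x-line → (1,7), t=0.4452
    cross x-line → (0,7), t=1.4804 (wall)
  → r_1 = 1.4804
beam 2: φ=90°, α=285°
  d=(0.2588,-0.9659)  start (2,7)  tX=2.2023 tY=0.7454  stride 1/|dx|=3.8637 1/|dy|=1.0353
    cross y-line → (2,6), t=0.7454
    cross y-line → (2,5), t=1.7807 (wall)
  → r_2 = 1.7807
beam 3: φ=180°, α=15°
  d=(0.9659,0.2588)  start (2,7)  tX=0.5901 tY=1.0818  stride 1/|dx|=1.0353 1/|dy|=3.8637
    cross x-line → (3,7), t=0.5901
    cross y-line → (3,8), t=1.0818 (wall)
  → r_3 = 1.0818
beam 4: φ=270°, α=105°
  d=(-0.2588,0.9659)  start (2,7)  tX=1.6614 tY=0.2899  stride 1/|dx|=3.8637 1/|dy|=1.0353
    cross y-line → (2,8), t=0.2899 (wall)
  → r_4 = 0.2899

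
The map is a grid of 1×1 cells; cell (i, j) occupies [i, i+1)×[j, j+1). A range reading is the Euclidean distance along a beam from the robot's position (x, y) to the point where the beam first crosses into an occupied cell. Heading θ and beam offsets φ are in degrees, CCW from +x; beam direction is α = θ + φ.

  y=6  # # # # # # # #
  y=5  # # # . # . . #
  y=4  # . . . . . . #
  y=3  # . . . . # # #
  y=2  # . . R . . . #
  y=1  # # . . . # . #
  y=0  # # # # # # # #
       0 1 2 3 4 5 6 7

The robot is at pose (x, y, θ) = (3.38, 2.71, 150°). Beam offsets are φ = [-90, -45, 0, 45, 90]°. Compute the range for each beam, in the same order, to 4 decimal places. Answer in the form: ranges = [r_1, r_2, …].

ranges = [2.6443, 2.3708, 2.7482, 2.4640, 1.9745]

beam 1: φ=-90°, α=60°
  d=(0.5000,0.8660)  start (3,2)  tX=1.2400 tY=0.3349  stride 1/|dx|=2.0000 1/|dy|=1.1547
    cross y-line → (3,3), t=0.3349
    cross x-line → (4,3), t=1.2400
    cross y-line → (4,4), t=1.4896
    cross y-line → (4,5), t=2.6443 (wall)
  → r_1 = 2.6443
beam 2: φ=-45°, α=105°
  d=(-0.2588,0.9659)  start (3,2)  tX=1.4682 tY=0.3002  stride 1/|dx|=3.8637 1/|dy|=1.0353
    cross y-line → (3,3), t=0.3002
    cross y-line → (3,4), t=1.3355
    cross x-line → (2,4), t=1.4682
    cross y-line → (2,5), t=2.3708 (wall)
  → r_2 = 2.3708
beam 3: φ=0°, α=150°
  d=(-0.8660,0.5000)  start (3,2)  tX=0.4388 tY=0.5800  stride 1/|dx|=1.1547 1/|dy|=2.0000
    cross x-line → (2,2), t=0.4388
    cross y-line → (2,3), t=0.5800
    cross x-line → (1,3), t=1.5935
    cross y-line → (1,4), t=2.5800
    cross x-line → (0,4), t=2.7482 (wall)
  → r_3 = 2.7482
beam 4: φ=45°, α=195°
  d=(-0.9659,-0.2588)  start (3,2)  tX=0.3934 tY=2.7432  stride 1/|dx|=1.0353 1/|dy|=3.8637
    cross x-line → (2,2), t=0.3934
    cross x-line → (1,2), t=1.4287
    cross x-line → (0,2), t=2.4640 (wall)
  → r_4 = 2.4640
beam 5: φ=90°, α=240°
  d=(-0.5000,-0.8660)  start (3,2)  tX=0.7600 tY=0.8198  stride 1/|dx|=2.0000 1/|dy|=1.1547
    cross x-line → (2,2), t=0.7600
    cross y-line → (2,1), t=0.8198
    cross y-line → (2,0), t=1.9745 (wall)
  → r_5 = 1.9745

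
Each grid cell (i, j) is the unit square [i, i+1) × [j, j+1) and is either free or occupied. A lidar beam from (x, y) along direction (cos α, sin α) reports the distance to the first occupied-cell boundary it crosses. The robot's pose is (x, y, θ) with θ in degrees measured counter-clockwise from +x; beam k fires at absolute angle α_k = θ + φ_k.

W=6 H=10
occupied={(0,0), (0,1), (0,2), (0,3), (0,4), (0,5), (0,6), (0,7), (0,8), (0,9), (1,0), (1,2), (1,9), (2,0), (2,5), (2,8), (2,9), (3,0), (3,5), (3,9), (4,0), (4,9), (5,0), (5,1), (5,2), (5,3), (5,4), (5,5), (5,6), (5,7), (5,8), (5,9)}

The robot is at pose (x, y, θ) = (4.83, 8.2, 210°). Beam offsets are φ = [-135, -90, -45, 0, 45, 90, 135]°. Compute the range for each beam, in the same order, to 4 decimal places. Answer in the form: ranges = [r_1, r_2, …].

beam 1: φ=-135°, α=75°
  dir = (cos 75°, sin 75°) = (0.2588, 0.9659); from cell (4,8)
  next x-line at t=0.6568, next y-line at t=0.8282; Δt_x=3.8637, Δt_y=1.0353
    x: enter (5,8) at t=0.6568 ← occupied
  → r_1 = 0.6568
beam 2: φ=-90°, α=120°
  dir = (cos 120°, sin 120°) = (-0.5000, 0.8660); from cell (4,8)
  next x-line at t=1.6600, next y-line at t=0.9238; Δt_x=2.0000, Δt_y=1.1547
    y: enter (4,9) at t=0.9238 ← occupied
  → r_2 = 0.9238
beam 3: φ=-45°, α=165°
  dir = (cos 165°, sin 165°) = (-0.9659, 0.2588); from cell (4,8)
  next x-line at t=0.8593, next y-line at t=3.0910; Δt_x=1.0353, Δt_y=3.8637
    x: enter (3,8) at t=0.8593
    x: enter (2,8) at t=1.8946 ← occupied
  → r_3 = 1.8946
beam 4: φ=0°, α=210°
  dir = (cos 210°, sin 210°) = (-0.8660, -0.5000); from cell (4,8)
  next x-line at t=0.9584, next y-line at t=0.4000; Δt_x=1.1547, Δt_y=2.0000
    y: enter (4,7) at t=0.4000
    x: enter (3,7) at t=0.9584
    x: enter (2,7) at t=2.1131
    y: enter (2,6) at t=2.4000
    x: enter (1,6) at t=3.2678
    y: enter (1,5) at t=4.4000
    x: enter (0,5) at t=4.4225 ← occupied
  → r_4 = 4.4225
beam 5: φ=45°, α=255°
  dir = (cos 255°, sin 255°) = (-0.2588, -0.9659); from cell (4,8)
  next x-line at t=3.2069, next y-line at t=0.2071; Δt_x=3.8637, Δt_y=1.0353
    y: enter (4,7) at t=0.2071
    y: enter (4,6) at t=1.2423
    y: enter (4,5) at t=2.2776
    x: enter (3,5) at t=3.2069 ← occupied
  → r_5 = 3.2069
beam 6: φ=90°, α=300°
  dir = (cos 300°, sin 300°) = (0.5000, -0.8660); from cell (4,8)
  next x-line at t=0.3400, next y-line at t=0.2309; Δt_x=2.0000, Δt_y=1.1547
    y: enter (4,7) at t=0.2309
    x: enter (5,7) at t=0.3400 ← occupied
  → r_6 = 0.3400
beam 7: φ=135°, α=345°
  dir = (cos 345°, sin 345°) = (0.9659, -0.2588); from cell (4,8)
  next x-line at t=0.1760, next y-line at t=0.7727; Δt_x=1.0353, Δt_y=3.8637
    x: enter (5,8) at t=0.1760 ← occupied
  → r_7 = 0.1760

ranges = [0.6568, 0.9238, 1.8946, 4.4225, 3.2069, 0.3400, 0.1760]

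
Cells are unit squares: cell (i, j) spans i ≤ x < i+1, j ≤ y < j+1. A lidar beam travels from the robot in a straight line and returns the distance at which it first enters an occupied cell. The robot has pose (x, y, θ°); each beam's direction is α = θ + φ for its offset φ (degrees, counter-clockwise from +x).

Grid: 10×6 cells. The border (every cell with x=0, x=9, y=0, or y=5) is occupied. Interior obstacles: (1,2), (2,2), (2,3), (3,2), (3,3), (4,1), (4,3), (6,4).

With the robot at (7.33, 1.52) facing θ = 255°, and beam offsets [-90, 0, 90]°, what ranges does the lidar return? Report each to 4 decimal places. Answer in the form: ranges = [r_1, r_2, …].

ranges = [3.4475, 0.5383, 1.7289]

beam 1: φ=-90°, α=165°
  cosα=-0.9659 sinα=0.2588 | (7,1) | tMaxX 0.3416 tMaxY 1.8546 | tΔX 1.0353 tΔY 3.8637
    t=0.3416 [x] (6,1)
    t=1.3769 [x] (5,1)
    t=1.8546 [y] (5,2)
    t=2.4122 [x] (4,2)
    t=3.4475 [x] (3,2) — stop
  → r_1 = 3.4475
beam 2: φ=0°, α=255°
  cosα=-0.2588 sinα=-0.9659 | (7,1) | tMaxX 1.2750 tMaxY 0.5383 | tΔX 3.8637 tΔY 1.0353
    t=0.5383 [y] (7,0) — stop
  → r_2 = 0.5383
beam 3: φ=90°, α=345°
  cosα=0.9659 sinα=-0.2588 | (7,1) | tMaxX 0.6936 tMaxY 2.0091 | tΔX 1.0353 tΔY 3.8637
    t=0.6936 [x] (8,1)
    t=1.7289 [x] (9,1) — stop
  → r_3 = 1.7289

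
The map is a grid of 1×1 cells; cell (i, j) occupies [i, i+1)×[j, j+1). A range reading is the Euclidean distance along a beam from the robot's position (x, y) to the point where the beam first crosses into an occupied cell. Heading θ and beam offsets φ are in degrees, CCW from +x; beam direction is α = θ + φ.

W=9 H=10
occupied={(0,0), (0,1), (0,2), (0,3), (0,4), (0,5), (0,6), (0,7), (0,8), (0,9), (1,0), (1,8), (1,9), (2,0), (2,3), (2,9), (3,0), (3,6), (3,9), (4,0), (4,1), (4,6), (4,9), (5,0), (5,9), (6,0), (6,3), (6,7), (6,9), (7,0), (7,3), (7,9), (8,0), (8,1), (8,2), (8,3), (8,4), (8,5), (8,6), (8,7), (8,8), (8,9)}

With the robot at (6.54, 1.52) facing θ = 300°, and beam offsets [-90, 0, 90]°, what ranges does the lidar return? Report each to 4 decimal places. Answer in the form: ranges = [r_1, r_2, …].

beam 1: φ=-90°, α=210°
  dir = (cos 210°, sin 210°) = (-0.8660, -0.5000); from cell (6,1)
  next x-line at t=0.6235, next y-line at t=1.0400; Δt_x=1.1547, Δt_y=2.0000
    x: enter (5,1) at t=0.6235
    y: enter (5,0) at t=1.0400 ← occupied
  → r_1 = 1.0400
beam 2: φ=0°, α=300°
  dir = (cos 300°, sin 300°) = (0.5000, -0.8660); from cell (6,1)
  next x-line at t=0.9200, next y-line at t=0.6004; Δt_x=2.0000, Δt_y=1.1547
    y: enter (6,0) at t=0.6004 ← occupied
  → r_2 = 0.6004
beam 3: φ=90°, α=30°
  dir = (cos 30°, sin 30°) = (0.8660, 0.5000); from cell (6,1)
  next x-line at t=0.5312, next y-line at t=0.9600; Δt_x=1.1547, Δt_y=2.0000
    x: enter (7,1) at t=0.5312
    y: enter (7,2) at t=0.9600
    x: enter (8,2) at t=1.6859 ← occupied
  → r_3 = 1.6859

ranges = [1.0400, 0.6004, 1.6859]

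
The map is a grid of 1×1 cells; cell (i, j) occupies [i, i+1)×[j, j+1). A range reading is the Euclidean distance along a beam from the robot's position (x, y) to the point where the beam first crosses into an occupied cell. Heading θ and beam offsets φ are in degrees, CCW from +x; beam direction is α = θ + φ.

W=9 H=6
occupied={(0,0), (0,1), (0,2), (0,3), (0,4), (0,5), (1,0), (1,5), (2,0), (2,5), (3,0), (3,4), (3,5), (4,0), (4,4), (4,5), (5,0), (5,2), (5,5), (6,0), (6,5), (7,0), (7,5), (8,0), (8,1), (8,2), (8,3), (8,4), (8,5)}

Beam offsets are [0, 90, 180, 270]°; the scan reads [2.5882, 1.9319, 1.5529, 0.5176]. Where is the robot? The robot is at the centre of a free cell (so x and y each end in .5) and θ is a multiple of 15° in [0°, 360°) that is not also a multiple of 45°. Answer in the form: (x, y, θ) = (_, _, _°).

The pose lattice has 25·16 = 400 candidates. Test each by forward raycasting.
  (6.5, 1.5, 210°): beam 1 = 1.0000 ≠ 2.5882 ✗
  (1.5, 4.5, 330°): beam 1 = 4.0415 ≠ 2.5882 ✗
  (4.5, 3.5, 285°): beam 2 = 3.6235 ≠ 1.9319 ✗
  …
  (1.5, 3.5, 285°): r_1=2.5882, r_2=1.9319, r_3=1.5529, r_4=0.5176 — all match ✓
Unique over the lattice → pose = (1.5, 3.5, 285°).

(x, y, θ) = (1.5, 3.5, 285°)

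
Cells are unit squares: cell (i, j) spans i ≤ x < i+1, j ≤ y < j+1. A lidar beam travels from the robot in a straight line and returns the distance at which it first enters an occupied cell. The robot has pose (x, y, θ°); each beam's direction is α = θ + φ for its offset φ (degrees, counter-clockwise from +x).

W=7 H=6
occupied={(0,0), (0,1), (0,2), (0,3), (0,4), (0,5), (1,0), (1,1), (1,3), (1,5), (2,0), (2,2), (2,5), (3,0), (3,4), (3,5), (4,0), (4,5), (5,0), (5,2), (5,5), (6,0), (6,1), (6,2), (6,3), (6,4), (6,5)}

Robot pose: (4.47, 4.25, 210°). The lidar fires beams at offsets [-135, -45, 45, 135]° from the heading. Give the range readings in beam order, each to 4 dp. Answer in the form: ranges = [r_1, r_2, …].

beam 1: φ=-135°, α=75°
  direction (0.2588, 0.9659); cell (4,4); t to first gridline: x 2.0478, y 0.7765 (then +3.8637 / +1.0353)
    (4,5) via y @ 0.7765  # hit
  → r_1 = 0.7765
beam 2: φ=-45°, α=165°
  direction (-0.9659, 0.2588); cell (4,4); t to first gridline: x 0.4866, y 2.8978 (then +1.0353 / +3.8637)
    (3,4) via x @ 0.4866  # hit
  → r_2 = 0.4866
beam 3: φ=45°, α=255°
  direction (-0.2588, -0.9659); cell (4,4); t to first gridline: x 1.8159, y 0.2588 (then +3.8637 / +1.0353)
    (4,3) via y @ 0.2588
    (4,2) via y @ 1.2941
    (3,2) via x @ 1.8159
    (3,1) via y @ 2.3294
    (3,0) via y @ 3.3646  # hit
  → r_3 = 3.3646
beam 4: φ=135°, α=345°
  direction (0.9659, -0.2588); cell (4,4); t to first gridline: x 0.5487, y 0.9659 (then +1.0353 / +3.8637)
    (5,4) via x @ 0.5487
    (5,3) via y @ 0.9659
    (6,3) via x @ 1.5840  # hit
  → r_4 = 1.5840

ranges = [0.7765, 0.4866, 3.3646, 1.5840]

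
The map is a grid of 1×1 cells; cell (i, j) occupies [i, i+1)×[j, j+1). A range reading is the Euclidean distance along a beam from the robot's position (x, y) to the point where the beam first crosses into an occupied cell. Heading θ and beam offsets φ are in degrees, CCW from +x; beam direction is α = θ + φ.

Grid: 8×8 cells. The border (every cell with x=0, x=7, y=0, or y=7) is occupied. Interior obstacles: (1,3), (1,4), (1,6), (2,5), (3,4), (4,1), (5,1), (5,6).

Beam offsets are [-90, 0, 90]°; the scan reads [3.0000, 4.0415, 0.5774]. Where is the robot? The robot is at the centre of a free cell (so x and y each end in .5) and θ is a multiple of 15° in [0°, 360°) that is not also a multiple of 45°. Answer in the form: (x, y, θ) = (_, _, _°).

Enumerate (i+0.5, j+0.5, θ) over the 28 free cells and 16 admissible headings. For each, cast all 3 beams and compare to the given ranges.
  (2.5, 1.5, 60°): beam 1 = 1.0000 ≠ 3.0000 ✗
  (1.5, 5.5, 285°): beam 1 = 0.5176 ≠ 3.0000 ✗
  (3.5, 6.5, 300°): beam 1 = 1.0000 ≠ 3.0000 ✗
  …
  (5.5, 2.5, 150°): r_1=3.0000, r_2=4.0415, r_3=0.5774 — all match ✓
No second candidate reproduces the full scan.

(x, y, θ) = (5.5, 2.5, 150°)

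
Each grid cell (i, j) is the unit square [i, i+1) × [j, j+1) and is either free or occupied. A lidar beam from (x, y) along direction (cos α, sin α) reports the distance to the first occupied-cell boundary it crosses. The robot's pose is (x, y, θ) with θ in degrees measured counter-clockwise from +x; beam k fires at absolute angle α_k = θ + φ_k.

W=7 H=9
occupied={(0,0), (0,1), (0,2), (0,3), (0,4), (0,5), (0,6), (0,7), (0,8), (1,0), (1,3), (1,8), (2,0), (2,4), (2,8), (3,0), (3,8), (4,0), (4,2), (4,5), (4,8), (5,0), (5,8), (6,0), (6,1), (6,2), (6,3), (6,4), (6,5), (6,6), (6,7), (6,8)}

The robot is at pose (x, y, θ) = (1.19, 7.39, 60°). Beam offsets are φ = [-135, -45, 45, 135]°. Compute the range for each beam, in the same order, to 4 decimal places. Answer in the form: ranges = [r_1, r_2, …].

ranges = [3.1296, 2.3569, 0.6315, 0.1967]

beam 1: φ=-135°, α=285°
  cosα=0.2588 sinα=-0.9659 | (1,7) | tMaxX 3.1296 tMaxY 0.4038 | tΔX 3.8637 tΔY 1.0353
    t=0.4038 [y] (1,6)
    t=1.4390 [y] (1,5)
    t=2.4743 [y] (1,4)
    t=3.1296 [x] (2,4) — stop
  → r_1 = 3.1296
beam 2: φ=-45°, α=15°
  cosα=0.9659 sinα=0.2588 | (1,7) | tMaxX 0.8386 tMaxY 2.3569 | tΔX 1.0353 tΔY 3.8637
    t=0.8386 [x] (2,7)
    t=1.8738 [x] (3,7)
    t=2.3569 [y] (3,8) — stop
  → r_2 = 2.3569
beam 3: φ=45°, α=105°
  cosα=-0.2588 sinα=0.9659 | (1,7) | tMaxX 0.7341 tMaxY 0.6315 | tΔX 3.8637 tΔY 1.0353
    t=0.6315 [y] (1,8) — stop
  → r_3 = 0.6315
beam 4: φ=135°, α=195°
  cosα=-0.9659 sinα=-0.2588 | (1,7) | tMaxX 0.1967 tMaxY 1.5068 | tΔX 1.0353 tΔY 3.8637
    t=0.1967 [x] (0,7) — stop
  → r_4 = 0.1967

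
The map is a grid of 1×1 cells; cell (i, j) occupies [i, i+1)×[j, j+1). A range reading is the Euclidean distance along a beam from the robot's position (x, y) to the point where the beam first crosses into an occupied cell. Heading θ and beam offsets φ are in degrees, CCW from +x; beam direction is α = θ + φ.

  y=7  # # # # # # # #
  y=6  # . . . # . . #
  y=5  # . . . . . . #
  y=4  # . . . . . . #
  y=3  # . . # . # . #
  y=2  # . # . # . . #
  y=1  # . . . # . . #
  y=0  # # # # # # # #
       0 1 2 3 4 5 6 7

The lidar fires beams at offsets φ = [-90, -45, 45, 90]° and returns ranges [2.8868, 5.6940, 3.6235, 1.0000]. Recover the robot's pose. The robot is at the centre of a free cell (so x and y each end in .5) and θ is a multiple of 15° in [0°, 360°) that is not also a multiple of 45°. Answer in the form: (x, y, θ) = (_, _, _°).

(x, y, θ) = (6.5, 4.5, 210°)

Candidates: 30 free-cell centres × 16 headings = 480 poses. Raycast each; keep the one whose scan matches to 4 dp.
  (4.5, 5.5, 75°): beam 1 = 2.5882 ≠ 2.8868 ✗
  (3.5, 5.5, 255°): beam 1 = 2.5882 ≠ 2.8868 ✗
  (5.5, 6.5, 330°): beam 1 = 3.0000 ≠ 2.8868 ✗
  (5.5, 4.5, 150°): beam 2 = 1.9319 ≠ 5.6940 ✗
  …
  (6.5, 4.5, 210°): r_1=2.8868, r_2=5.6940, r_3=3.6235, r_4=1.0000 — all match ✓
No second candidate reproduces the full scan.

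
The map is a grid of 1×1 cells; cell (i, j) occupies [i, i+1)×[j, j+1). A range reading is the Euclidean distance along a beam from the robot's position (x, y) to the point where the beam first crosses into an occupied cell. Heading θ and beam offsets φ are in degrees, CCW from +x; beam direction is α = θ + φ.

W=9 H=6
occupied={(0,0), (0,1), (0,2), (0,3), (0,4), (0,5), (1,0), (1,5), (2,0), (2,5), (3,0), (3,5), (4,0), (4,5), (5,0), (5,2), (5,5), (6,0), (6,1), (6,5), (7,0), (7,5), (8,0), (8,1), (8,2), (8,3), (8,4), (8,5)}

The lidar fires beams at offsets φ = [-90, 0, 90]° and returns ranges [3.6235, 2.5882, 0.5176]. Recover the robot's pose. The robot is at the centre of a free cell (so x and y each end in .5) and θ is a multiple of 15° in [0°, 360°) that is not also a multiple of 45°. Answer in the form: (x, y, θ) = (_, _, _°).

Enumerate (i+0.5, j+0.5, θ) over the 26 free cells and 16 admissible headings. For each, cast all 3 beams and compare to the given ranges.
  (3.5, 2.5, 75°): beam 1 = 1.5529 ≠ 3.6235 ✗
  (2.5, 3.5, 240°): beam 1 = 1.7321 ≠ 3.6235 ✗
  (7.5, 4.5, 30°): beam 1 = 1.0000 ≠ 3.6235 ✗
  (4.5, 3.5, 255°): beam 3 = 3.6235 ≠ 0.5176 ✗
  (7.5, 3.5, 30°): beam 1 = 1.0000 ≠ 3.6235 ✗
  …
  (3.5, 1.5, 165°): r_1=3.6235, r_2=2.5882, r_3=0.5176 — all match ✓
Only this pose fits every beam.

(x, y, θ) = (3.5, 1.5, 165°)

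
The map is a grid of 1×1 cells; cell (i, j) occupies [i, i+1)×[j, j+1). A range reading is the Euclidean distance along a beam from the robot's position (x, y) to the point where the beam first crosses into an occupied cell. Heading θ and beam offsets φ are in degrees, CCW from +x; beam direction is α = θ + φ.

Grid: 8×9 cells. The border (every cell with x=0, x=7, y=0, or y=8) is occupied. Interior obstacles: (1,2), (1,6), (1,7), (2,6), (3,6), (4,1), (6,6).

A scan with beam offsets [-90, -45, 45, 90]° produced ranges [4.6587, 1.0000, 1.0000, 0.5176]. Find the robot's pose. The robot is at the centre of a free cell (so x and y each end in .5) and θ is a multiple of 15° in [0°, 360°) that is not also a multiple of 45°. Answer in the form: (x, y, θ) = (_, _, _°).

Enumerate (i+0.5, j+0.5, θ) over the 35 free cells and 16 admissible headings. For each, cast all 4 beams and compare to the given ranges.
  (6.5, 7.5, 150°): beam 1 = 0.5774 ≠ 4.6587 ✗
  (2.5, 7.5, 300°): beam 1 = 0.5774 ≠ 4.6587 ✗
  (5.5, 7.5, 210°): beam 1 = 0.5774 ≠ 4.6587 ✗
  (3.5, 4.5, 195°): beam 1 = 1.5529 ≠ 4.6587 ✗
  …
  (2.5, 1.5, 165°): r_1=4.6587, r_2=1.0000, r_3=1.0000, r_4=0.5176 — all match ✓
Unique over the lattice → pose = (2.5, 1.5, 165°).

(x, y, θ) = (2.5, 1.5, 165°)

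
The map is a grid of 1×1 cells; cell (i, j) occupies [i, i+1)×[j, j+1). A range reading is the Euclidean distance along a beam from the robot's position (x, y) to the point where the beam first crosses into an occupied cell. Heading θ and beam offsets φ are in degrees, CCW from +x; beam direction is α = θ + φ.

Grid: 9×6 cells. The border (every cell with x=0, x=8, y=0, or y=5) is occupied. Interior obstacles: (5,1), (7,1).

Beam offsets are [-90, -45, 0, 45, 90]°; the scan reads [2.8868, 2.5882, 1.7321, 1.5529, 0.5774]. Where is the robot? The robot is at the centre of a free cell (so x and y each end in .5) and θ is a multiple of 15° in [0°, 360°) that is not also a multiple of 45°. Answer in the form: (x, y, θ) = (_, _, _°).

The pose lattice has 26·16 = 416 candidates. Test each by forward raycasting.
  (2.5, 1.5, 150°): beam 1 = 4.0415 ≠ 2.8868 ✗
  (3.5, 3.5, 255°): beam 1 = 2.5882 ≠ 2.8868 ✗
  (5.5, 3.5, 60°): beam 5 = 3.0000 ≠ 0.5774 ✗
  (4.5, 4.5, 150°): beam 1 = 0.5774 ≠ 2.8868 ✗
  …
  (6.5, 4.5, 330°): r_1=2.8868, r_2=2.5882, r_3=1.7321, r_4=1.5529, r_5=0.5774 — all match ✓
Unique over the lattice → pose = (6.5, 4.5, 330°).

(x, y, θ) = (6.5, 4.5, 330°)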